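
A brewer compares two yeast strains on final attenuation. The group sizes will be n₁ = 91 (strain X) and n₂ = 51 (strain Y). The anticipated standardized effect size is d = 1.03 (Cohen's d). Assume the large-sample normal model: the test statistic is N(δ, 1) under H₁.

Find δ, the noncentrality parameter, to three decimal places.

δ ≈ 5.888

The noncentrality parameter scales effect size by the design's sample-size factor: δ = d / √(1/n₁ + 1/n₂) = 1.03 / √(1/91 + 1/51) = 5.8884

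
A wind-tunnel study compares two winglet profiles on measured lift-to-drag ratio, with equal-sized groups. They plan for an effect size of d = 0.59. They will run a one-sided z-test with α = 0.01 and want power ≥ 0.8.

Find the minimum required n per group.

For power 0.8 need Φ(δ − z_{0.01}) = 0.8, so δ = z_{0.01} + z_{0.20} = 2.326 + 0.842 = 3.168.
δ = d·√(n/2) ⇒ n = 2(δ/d)² = 2 × (3.168 / 0.59)² = 57.66.
Round up to the next whole unit.

n = 58 per group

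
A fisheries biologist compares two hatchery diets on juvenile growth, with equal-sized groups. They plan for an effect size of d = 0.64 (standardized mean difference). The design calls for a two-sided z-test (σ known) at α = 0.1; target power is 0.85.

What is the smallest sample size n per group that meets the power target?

n = 36 per group

Set Φ(δ − 1.645) = 0.85; then δ − 1.645 = Φ⁻¹(0.85) = 1.036, giving δ = 2.681.
(The Φ(−δ − z_{α/2}) term is vanishingly small for δ > 0 and is dropped in the standard sample-size formula.)
δ = d·√(n/2) ⇒ n = 2(δ/d)² = 2 × (2.681 / 0.64)² = 35.10.
Round up to the next whole unit.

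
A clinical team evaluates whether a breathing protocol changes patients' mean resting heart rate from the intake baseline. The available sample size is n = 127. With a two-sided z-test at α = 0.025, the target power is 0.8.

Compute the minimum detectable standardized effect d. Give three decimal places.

Required noncentrality: δ = z_{0.0125} + z_{0.20} = 2.241 + 0.842 = 3.083.
(The second rejection-region term Φ(−δ − z_{α/2}) is negligible and dropped.)
δ = d·√n ⇒ d = δ/√n = 3.083/√127 = 0.2736.

d ≈ 0.274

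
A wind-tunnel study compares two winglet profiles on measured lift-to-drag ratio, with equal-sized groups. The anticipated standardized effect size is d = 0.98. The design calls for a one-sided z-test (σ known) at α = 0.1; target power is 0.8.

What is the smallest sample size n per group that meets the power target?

For power 0.8 need Φ(δ − z_{0.1}) = 0.8, so δ = z_{0.1} + z_{0.20} = 1.282 + 0.842 = 2.123.
δ = d·√(n/2) ⇒ n = 2(δ/d)² = 2 × (2.123 / 0.98)² = 9.39.
Round up to the next whole unit.

n = 10 per group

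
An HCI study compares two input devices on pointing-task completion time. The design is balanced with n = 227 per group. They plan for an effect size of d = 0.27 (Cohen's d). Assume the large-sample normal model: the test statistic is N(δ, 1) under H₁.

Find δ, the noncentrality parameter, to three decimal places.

δ = d·√(n/2) = 0.27 × √(227/2) = 2.8765

δ ≈ 2.876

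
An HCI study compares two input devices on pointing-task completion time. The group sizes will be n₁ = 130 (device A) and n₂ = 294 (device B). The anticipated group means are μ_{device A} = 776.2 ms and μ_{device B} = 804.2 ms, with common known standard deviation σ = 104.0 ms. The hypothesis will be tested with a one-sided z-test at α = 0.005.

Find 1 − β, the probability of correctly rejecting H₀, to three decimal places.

Standardized effect: d = |μ_{device A} − μ_{device B}| / σ = |776.2 − 804.2| / 104.0 = 0.2692
Noncentrality parameter: δ = d / √(1/n₁ + 1/n₂) = 0.2692 / √(1/130 + 1/294) = 2.5562
Critical value for a one-sided test at α = 0.005: z_α = 2.576.
Power = Φ(δ − 2.576) = Φ(-0.020) = 0.4922.

Power ≈ 0.492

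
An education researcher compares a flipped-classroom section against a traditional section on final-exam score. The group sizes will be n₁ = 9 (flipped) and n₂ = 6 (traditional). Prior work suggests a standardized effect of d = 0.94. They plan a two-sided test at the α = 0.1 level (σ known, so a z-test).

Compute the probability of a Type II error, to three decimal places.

β ≈ 0.445

Noncentrality parameter: δ = d / √(1/n₁ + 1/n₂) = 0.94 / √(1/9 + 1/6) = 1.7835
Critical value for a two-sided test at α = 0.1: z_{α/2} = 1.645.
Power = Φ(δ − 1.645) + Φ(−δ − 1.645) = Φ(0.139) + Φ(-3.428) = 0.5551 + 0.0003 = 0.5554.
Type II error: β = 1 − power = 1 − 0.5554 = 0.4446.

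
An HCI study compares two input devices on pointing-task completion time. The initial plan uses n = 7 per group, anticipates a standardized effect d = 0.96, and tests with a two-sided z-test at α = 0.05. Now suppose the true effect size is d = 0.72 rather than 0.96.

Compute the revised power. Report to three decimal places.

Power ≈ 0.270

With d = 0.72: δ = d·√(n/2) = 0.72 × √(7/2) = 1.3470. Critical value z_{0.025} = 1.960.
Revised power = Φ(δ − 1.960) + Φ(−δ − 1.960) = Φ(-0.613) + Φ(-3.307) = 0.2699 + 0.0005 = 0.2704.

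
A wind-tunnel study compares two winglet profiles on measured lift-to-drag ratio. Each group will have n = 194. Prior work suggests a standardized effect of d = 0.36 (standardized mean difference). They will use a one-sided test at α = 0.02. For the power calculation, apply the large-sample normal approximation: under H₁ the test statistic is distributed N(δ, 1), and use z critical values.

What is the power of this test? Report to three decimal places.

Power ≈ 0.932

Noncentrality parameter: δ = d·√(n/2) = 0.36 × √(194/2) = 3.5456
Critical value for a one-sided test at α = 0.02: z_α = 2.054.
Power = P(Z > 2.054 − δ) = Φ(1.492) = 0.9321.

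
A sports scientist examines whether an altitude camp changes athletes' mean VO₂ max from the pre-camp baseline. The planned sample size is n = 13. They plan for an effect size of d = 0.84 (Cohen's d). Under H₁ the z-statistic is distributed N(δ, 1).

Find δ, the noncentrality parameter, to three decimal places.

δ = d·√n = 0.84 × √13 = 3.0287

δ ≈ 3.029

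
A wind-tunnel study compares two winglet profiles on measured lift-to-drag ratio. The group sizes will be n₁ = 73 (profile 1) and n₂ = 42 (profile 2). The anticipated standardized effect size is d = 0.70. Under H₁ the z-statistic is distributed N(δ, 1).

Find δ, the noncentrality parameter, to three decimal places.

δ ≈ 3.614

The noncentrality parameter scales effect size by the design's sample-size factor: δ = d / √(1/n₁ + 1/n₂) = 0.70 / √(1/73 + 1/42) = 3.6144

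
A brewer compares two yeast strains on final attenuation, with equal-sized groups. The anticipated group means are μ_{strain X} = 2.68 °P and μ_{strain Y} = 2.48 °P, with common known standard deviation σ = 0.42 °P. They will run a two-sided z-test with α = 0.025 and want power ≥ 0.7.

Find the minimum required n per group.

Standardized effect: d = |μ_{strain X} − μ_{strain Y}| / σ = |2.68 − 2.48| / 0.42 = 0.4762
For power 0.7 need Φ(δ − z_{0.0125}) = 0.7, so δ = z_{0.0125} + z_{0.30} = 2.241 + 0.524 = 2.766.
(Ignoring the negligible lower-tail rejection probability gives the usual closed-form inversion.)
δ = d·√(n/2) ⇒ n = 2(δ/d)² = 2 × (2.766 / 0.4762)² = 67.47.
Rounding up, n = 68 per group.

n = 68 per group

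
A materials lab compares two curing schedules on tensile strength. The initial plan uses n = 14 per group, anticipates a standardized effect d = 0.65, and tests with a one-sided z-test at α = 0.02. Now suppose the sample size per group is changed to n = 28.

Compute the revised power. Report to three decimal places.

With n = 28 per group: δ = d·√(n/2) = 0.65 × √(28/2) = 2.4321. Critical value z_{0.02} = 2.054.
Revised power = P(Z > 2.054 − δ) = Φ(0.378) = 0.6474.

Power ≈ 0.647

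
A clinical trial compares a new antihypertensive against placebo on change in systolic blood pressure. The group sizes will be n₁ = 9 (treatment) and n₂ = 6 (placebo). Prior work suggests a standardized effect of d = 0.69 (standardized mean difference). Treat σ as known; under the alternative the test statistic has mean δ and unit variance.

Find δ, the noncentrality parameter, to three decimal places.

The noncentrality parameter scales effect size by the design's sample-size factor: δ = d / √(1/n₁ + 1/n₂) = 0.69 / √(1/9 + 1/6) = 1.3092

δ ≈ 1.309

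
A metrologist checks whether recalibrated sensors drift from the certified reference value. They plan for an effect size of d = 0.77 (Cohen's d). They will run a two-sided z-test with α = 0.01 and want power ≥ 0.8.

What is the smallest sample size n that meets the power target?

For power 0.8 need Φ(δ − z_{0.005}) = 0.8, so δ = z_{0.005} + z_{0.20} = 2.576 + 0.842 = 3.417.
(For δ > 0 the lower-tail rejection region contributes negligibly to power, so the one-term inversion is standard.)
δ = d·√n ⇒ n = (δ/d)² = (3.417 / 0.77)² = 19.70.
Rounding up, n = 20.

n = 20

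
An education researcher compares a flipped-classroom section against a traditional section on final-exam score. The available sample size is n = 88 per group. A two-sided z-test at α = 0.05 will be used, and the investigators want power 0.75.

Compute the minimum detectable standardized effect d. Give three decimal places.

d ≈ 0.397

Need Φ(δ − 1.960) = 0.75, so δ = 1.960 + 0.674 = 2.634.
(Lower-tail contribution to power is negligible for δ > 0.)
δ = d·√(n/2) ⇒ d = δ/√(n/2) = 2.634/√(88/2) = 0.3972.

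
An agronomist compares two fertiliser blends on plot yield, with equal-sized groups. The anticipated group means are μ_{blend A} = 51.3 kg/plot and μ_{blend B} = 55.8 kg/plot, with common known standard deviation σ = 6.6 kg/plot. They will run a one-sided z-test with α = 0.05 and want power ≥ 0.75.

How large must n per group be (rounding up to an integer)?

Standardized effect: d = |μ_{blend A} − μ_{blend B}| / σ = |51.3 − 55.8| / 6.6 = 0.6818
For power 0.75 need Φ(δ − z_{0.05}) = 0.75, so δ = z_{0.05} + z_{0.25} = 1.645 + 0.674 = 2.319.
δ = d·√(n/2) ⇒ n = 2(δ/d)² = 2 × (2.319 / 0.6818)² = 23.14.
Rounding up, n = 24 per group.

n = 24 per group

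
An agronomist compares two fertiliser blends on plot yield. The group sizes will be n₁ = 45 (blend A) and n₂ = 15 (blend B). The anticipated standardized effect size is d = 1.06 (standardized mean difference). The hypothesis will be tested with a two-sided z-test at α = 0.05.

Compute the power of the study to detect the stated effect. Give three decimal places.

Noncentrality parameter: δ = d / √(1/n₁ + 1/n₂) = 1.06 / √(1/45 + 1/15) = 3.5553
Critical value for a two-sided test at α = 0.05: z_{α/2} = 1.960.
Power = Φ(δ − 1.960) + Φ(−δ − 1.960) = Φ(1.595) + Φ(-5.515) = 0.9447 + 0.0000 = 0.9447.

Power ≈ 0.945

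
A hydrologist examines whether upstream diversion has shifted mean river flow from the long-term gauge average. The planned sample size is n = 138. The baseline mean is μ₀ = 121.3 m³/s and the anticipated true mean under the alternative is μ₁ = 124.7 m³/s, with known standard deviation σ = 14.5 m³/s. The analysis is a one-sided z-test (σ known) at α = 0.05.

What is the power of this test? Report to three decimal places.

Power ≈ 0.866

Standardized effect: d = |μ₁ − μ₀| / σ = |124.7 − 121.3| / 14.5 = 0.2345
Noncentrality parameter: λ = d·√n = 0.2345 × √138 = 2.7545
Critical value for a one-sided test at α = 0.05: z_α = 1.645.
Power = P(Z > 1.645 − λ) = Φ(1.110) = 0.8664.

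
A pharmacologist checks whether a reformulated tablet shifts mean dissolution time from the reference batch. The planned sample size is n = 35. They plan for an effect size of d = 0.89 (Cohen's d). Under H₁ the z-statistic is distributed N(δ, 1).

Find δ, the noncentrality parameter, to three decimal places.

δ = d·√n = 0.89 × √35 = 5.2653

δ ≈ 5.265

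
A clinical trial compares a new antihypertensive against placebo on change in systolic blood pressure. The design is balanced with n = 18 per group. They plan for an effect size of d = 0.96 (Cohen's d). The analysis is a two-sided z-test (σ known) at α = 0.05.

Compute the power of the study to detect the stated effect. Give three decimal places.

Power ≈ 0.821

Noncentrality parameter: δ = d·√(n/2) = 0.96 × √(18/2) = 2.8800
Two-sided α = 0.05 → critical value z_{0.025} = 1.960.
Power = Φ(δ − 1.960) + Φ(−δ − 1.960) = Φ(0.920) + Φ(-4.840) = 0.8212 + 0.0000 = 0.8212.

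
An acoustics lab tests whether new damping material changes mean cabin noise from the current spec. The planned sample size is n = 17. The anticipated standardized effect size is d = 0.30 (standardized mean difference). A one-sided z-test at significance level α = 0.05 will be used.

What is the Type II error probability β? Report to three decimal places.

β ≈ 0.658

Noncentrality parameter: δ = d·√n = 0.30 × √17 = 1.2369
One-sided α = 0.05 → critical value z_{0.05} = 1.645.
Power = P(Z > 1.645 − δ) = Φ(-0.408) = 0.3417.
Type II error: β = 1 − power = 1 − 0.3417 = 0.6583.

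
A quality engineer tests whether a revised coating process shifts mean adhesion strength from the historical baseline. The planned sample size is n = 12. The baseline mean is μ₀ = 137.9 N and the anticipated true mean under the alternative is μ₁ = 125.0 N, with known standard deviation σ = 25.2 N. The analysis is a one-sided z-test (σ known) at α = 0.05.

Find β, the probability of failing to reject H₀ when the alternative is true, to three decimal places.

β ≈ 0.449

Standardized effect: d = |μ₁ − μ₀| / σ = |125.0 − 137.9| / 25.2 = 0.5119
Noncentrality parameter: δ = d·√n = 0.5119 × √12 = 1.7733
Critical value for a one-sided test at α = 0.05: z_α = 1.645.
Power = P(Z > 1.645 − δ) = Φ(0.128) = 0.5511.
Type II error: β = 1 − power = 1 − 0.5511 = 0.4489.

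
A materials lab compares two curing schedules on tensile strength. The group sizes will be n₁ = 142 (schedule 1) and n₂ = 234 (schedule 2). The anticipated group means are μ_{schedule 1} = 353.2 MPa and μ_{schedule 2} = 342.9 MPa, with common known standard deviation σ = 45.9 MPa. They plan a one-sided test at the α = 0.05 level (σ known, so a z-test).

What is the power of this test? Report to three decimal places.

Standardized effect: d = |μ_{schedule 1} − μ_{schedule 2}| / σ = |353.2 − 342.9| / 45.9 = 0.2244
Noncentrality parameter: δ = d / √(1/n₁ + 1/n₂) = 0.2244 / √(1/142 + 1/234) = 2.1095
Critical value for a one-sided test at α = 0.05: z_α = 1.645.
Power = Φ(δ − 1.645) = Φ(0.465) = 0.6789.

Power ≈ 0.679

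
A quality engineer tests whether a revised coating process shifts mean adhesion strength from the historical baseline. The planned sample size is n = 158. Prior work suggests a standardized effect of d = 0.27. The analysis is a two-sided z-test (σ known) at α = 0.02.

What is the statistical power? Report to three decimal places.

Noncentrality parameter: δ = d·√n = 0.27 × √158 = 3.3938
Two-sided α = 0.02 → critical value z_{0.01} = 2.326.
Power = Φ(δ − 2.326) + Φ(−δ − 2.326) = Φ(1.067) + Φ(-5.720) = 0.8571 + 0.0000 = 0.8571.

Power ≈ 0.857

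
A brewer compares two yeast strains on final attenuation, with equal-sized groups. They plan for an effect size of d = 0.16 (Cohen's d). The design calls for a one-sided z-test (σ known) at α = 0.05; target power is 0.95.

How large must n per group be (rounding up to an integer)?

For power 0.95 need Φ(δ − z_{0.05}) = 0.95, so δ = z_{0.05} + z_{0.05} = 1.645 + 1.645 = 3.290.
δ = d·√(n/2) ⇒ n = 2(δ/d)² = 2 × (3.290 / 0.16)² = 845.48.
Round up to the next whole unit.

n = 846 per group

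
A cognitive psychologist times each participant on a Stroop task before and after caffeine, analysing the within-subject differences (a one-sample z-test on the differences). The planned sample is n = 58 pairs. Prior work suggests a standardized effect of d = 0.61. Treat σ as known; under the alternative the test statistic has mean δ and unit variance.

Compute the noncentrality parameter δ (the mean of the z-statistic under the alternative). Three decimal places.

δ ≈ 4.646

The noncentrality parameter scales effect size by the design's sample-size factor: δ = d·√n = 0.61 × √58 = 4.6456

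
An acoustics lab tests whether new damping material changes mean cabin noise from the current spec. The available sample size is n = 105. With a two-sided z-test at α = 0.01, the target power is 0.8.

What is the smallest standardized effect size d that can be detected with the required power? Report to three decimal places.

Required noncentrality: δ = z_{0.005} + z_{0.20} = 2.576 + 0.842 = 3.417.
(The second rejection-region term Φ(−δ − z_{α/2}) is negligible and dropped.)
δ = d·√n ⇒ d = δ/√n = 3.417/√105 = 0.3335.

d ≈ 0.334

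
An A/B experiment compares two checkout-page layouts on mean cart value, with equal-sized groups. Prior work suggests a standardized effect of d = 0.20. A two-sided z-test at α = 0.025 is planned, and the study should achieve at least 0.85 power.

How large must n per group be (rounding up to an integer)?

For power 0.85 need Φ(δ − z_{0.0125}) = 0.85, so δ = z_{0.0125} + z_{0.15} = 2.241 + 1.036 = 3.278.
(Ignoring the negligible lower-tail rejection probability gives the usual closed-form inversion.)
δ = d·√(n/2) ⇒ n = 2(δ/d)² = 2 × (3.278 / 0.20)² = 537.21.
Round up to the next whole unit.

n = 538 per group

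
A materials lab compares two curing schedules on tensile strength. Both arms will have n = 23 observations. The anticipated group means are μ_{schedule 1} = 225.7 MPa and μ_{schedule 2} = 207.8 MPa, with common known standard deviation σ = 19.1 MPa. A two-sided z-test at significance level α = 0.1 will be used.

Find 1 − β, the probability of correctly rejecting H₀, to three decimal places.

Power ≈ 0.937

Standardized effect: d = |μ_{schedule 1} − μ_{schedule 2}| / σ = |225.7 − 207.8| / 19.1 = 0.9372
Noncentrality parameter: δ = d·√(n/2) = 0.9372 × √(23/2) = 3.1781
Critical value for a two-sided test at α = 0.1: z_{α/2} = 1.645.
Power = Φ(δ − 1.645) + Φ(−δ − 1.645) = Φ(1.533) + Φ(-4.823) = 0.9374 + 0.0000 = 0.9374.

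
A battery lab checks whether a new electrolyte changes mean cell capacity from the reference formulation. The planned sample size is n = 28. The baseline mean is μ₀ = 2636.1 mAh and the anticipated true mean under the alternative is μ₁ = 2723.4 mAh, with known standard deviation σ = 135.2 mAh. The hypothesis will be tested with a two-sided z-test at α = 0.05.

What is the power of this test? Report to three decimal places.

Standardized effect: d = |μ₁ − μ₀| / σ = |2723.4 − 2636.1| / 135.2 = 0.6457
Noncentrality parameter: δ = d·√n = 0.6457 × √28 = 3.4168
Two-sided α = 0.05 → critical value z_{0.025} = 1.960.
Power = Φ(δ − 1.960) + Φ(−δ − 1.960) = Φ(1.457) + Φ(-5.377) = 0.9274 + 0.0000 = 0.9274.

Power ≈ 0.927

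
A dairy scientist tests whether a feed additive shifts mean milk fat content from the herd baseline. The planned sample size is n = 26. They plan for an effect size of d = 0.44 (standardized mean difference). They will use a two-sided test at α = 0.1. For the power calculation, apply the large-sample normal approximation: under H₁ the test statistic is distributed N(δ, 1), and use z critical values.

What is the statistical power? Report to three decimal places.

Power ≈ 0.725

Noncentrality parameter: δ = d·√n = 0.44 × √26 = 2.2436
Critical value for a two-sided test at α = 0.1: z_{α/2} = 1.645.
Power = Φ(δ − 1.645) + Φ(−δ − 1.645) = Φ(0.599) + Φ(-3.888) = 0.7253 + 0.0001 = 0.7254.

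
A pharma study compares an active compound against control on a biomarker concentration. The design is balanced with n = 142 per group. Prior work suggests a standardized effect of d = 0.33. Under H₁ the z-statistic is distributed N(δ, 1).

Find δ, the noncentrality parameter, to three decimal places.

The noncentrality parameter scales effect size by the design's sample-size factor: δ = d·√(n/2) = 0.33 × √(142/2) = 2.7806

δ ≈ 2.781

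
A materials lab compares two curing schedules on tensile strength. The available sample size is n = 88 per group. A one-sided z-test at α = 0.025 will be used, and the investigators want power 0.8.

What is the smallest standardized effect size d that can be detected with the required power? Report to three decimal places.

d ≈ 0.422

Required noncentrality: δ = z_{0.025} + z_{0.20} = 1.960 + 0.842 = 2.802.
δ = d·√(n/2) ⇒ d = δ/√(n/2) = 2.802/√(88/2) = 0.4224.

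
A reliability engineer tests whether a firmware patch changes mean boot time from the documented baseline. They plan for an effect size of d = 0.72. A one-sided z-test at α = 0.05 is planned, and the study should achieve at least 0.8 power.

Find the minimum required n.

n = 12

Set Φ(δ − 1.645) = 0.8; then δ − 1.645 = Φ⁻¹(0.8) = 0.842, giving δ = 2.486.
δ = d·√n ⇒ n = (δ/d)² = (2.486 / 0.72)² = 11.93.
Rounding up, n = 12.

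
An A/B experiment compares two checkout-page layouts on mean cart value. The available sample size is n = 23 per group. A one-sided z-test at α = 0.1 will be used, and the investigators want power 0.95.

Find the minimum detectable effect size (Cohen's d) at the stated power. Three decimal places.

Required noncentrality: δ = z_{0.1} + z_{0.05} = 1.282 + 1.645 = 2.926.
δ = d·√(n/2) ⇒ d = δ/√(n/2) = 2.926/√(23/2) = 0.8629.

d ≈ 0.863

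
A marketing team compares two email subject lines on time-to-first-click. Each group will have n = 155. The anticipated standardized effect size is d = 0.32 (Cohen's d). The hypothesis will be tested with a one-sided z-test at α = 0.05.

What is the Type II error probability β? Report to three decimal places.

β ≈ 0.121

Noncentrality parameter: δ = d·√(n/2) = 0.32 × √(155/2) = 2.8171
Critical value for a one-sided test at α = 0.05: z_α = 1.645.
Power = Φ(δ − 1.645) = Φ(1.172) = 0.8794.
Type II error: β = 1 − power = 1 − 0.8794 = 0.1206.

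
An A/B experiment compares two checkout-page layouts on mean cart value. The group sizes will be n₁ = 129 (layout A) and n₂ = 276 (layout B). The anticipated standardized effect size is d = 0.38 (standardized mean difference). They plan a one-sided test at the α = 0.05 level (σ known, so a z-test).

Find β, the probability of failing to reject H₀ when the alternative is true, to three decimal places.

Noncentrality parameter: δ = d / √(1/n₁ + 1/n₂) = 0.38 / √(1/129 + 1/276) = 3.5629
One-sided α = 0.05 → critical value z_{0.05} = 1.645.
Power = P(Z > 1.645 − δ) = Φ(1.918) = 0.9724.
Type II error: β = 1 − power = 1 − 0.9724 = 0.0276.

β ≈ 0.028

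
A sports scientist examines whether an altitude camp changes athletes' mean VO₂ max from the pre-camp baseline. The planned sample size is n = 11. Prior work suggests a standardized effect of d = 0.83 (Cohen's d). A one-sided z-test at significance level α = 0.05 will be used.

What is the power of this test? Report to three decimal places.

Noncentrality parameter: δ = d·√n = 0.83 × √11 = 2.7528
One-sided α = 0.05 → critical value z_{0.05} = 1.645.
Power = Φ(δ − 1.645) = Φ(1.108) = 0.8661.

Power ≈ 0.866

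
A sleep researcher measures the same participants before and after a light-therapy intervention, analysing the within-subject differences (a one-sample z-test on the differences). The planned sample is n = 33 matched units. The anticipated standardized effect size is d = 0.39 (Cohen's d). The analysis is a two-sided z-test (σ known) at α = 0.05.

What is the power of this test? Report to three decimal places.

Power ≈ 0.610

Noncentrality parameter: δ = d·√n = 0.39 × √33 = 2.2404
Two-sided α = 0.05 → critical value z_{0.025} = 1.960.
Power = Φ(δ − 1.960) + Φ(−δ − 1.960) = Φ(0.280) + Φ(-4.200) = 0.6104 + 0.0000 = 0.6104.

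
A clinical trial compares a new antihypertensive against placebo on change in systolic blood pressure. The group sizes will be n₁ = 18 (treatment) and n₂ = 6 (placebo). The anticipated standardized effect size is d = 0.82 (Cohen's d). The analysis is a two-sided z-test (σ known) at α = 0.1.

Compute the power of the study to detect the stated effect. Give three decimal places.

Noncentrality parameter: δ = d / √(1/n₁ + 1/n₂) = 0.82 / √(1/18 + 1/6) = 1.7395
Two-sided α = 0.1 → critical value z_{0.05} = 1.645.
Power = Φ(δ − 1.645) + Φ(−δ − 1.645) = Φ(0.095) + Φ(-3.384) = 0.5377 + 0.0004 = 0.5381.

Power ≈ 0.538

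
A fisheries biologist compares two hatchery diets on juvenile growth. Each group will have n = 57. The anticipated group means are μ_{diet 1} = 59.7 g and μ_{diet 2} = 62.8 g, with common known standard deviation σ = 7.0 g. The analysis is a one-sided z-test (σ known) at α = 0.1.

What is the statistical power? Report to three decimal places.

Standardized effect: d = |μ_{diet 1} − μ_{diet 2}| / σ = |59.7 − 62.8| / 7.0 = 0.4429
Noncentrality parameter: δ = d·√(n/2) = 0.4429 × √(57/2) = 2.3642
Critical value for a one-sided test at α = 0.1: z_α = 1.282.
Power = Φ(δ − 1.282) = Φ(1.083) = 0.8605.

Power ≈ 0.861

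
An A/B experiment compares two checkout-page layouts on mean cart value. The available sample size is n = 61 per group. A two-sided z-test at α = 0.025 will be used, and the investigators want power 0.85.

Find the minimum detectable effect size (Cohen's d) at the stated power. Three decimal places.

Required noncentrality: δ = z_{0.0125} + z_{0.15} = 2.241 + 1.036 = 3.278.
(Lower-tail contribution to power is negligible for δ > 0.)
δ = d·√(n/2) ⇒ d = δ/√(n/2) = 3.278/√(61/2) = 0.5935.

d ≈ 0.594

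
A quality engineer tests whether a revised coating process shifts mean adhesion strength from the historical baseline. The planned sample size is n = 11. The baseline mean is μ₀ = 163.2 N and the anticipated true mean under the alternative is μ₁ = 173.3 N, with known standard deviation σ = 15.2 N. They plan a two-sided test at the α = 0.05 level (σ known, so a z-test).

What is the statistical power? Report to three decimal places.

Power ≈ 0.596

Standardized effect: d = |μ₁ − μ₀| / σ = |173.3 − 163.2| / 15.2 = 0.6645
Noncentrality parameter: δ = d·√n = 0.6645 × √11 = 2.2038
Two-sided α = 0.05 → critical value z_{0.025} = 1.960.
Power = Φ(δ − 1.960) + Φ(−δ − 1.960) = Φ(0.244) + Φ(-4.164) = 0.5963 + 0.0000 = 0.5963.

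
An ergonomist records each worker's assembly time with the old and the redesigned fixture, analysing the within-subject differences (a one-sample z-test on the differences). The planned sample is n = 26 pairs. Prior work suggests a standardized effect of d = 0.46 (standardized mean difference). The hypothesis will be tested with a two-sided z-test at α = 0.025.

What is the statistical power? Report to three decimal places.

Noncentrality parameter: δ = d·√n = 0.46 × √26 = 2.3455
Two-sided α = 0.025 → critical value z_{0.0125} = 2.241.
Power = Φ(δ − 2.241) + Φ(−δ − 2.241) = Φ(0.104) + Φ(-4.587) = 0.5415 + 0.0000 = 0.5415.

Power ≈ 0.541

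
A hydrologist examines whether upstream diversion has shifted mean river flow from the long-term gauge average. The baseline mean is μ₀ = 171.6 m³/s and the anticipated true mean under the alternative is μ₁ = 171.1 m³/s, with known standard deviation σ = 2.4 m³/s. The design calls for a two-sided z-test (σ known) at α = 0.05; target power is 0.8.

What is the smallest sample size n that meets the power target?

Standardized effect: d = |μ₁ − μ₀| / σ = |171.1 − 171.6| / 2.4 = 0.2083
Set Φ(δ − 1.960) = 0.8; then δ − 1.960 = Φ⁻¹(0.8) = 0.842, giving δ = 2.802.
(For δ > 0 the lower-tail rejection region contributes negligibly to power, so the one-term inversion is standard.)
δ = d·√n ⇒ n = (δ/d)² = (2.802 / 0.2083)² = 180.84.
Rounding up, n = 181.

n = 181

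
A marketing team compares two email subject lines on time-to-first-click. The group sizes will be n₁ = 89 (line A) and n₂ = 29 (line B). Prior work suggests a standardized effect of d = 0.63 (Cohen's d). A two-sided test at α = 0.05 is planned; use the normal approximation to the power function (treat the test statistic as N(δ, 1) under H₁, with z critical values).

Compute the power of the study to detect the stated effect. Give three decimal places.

Noncentrality parameter: δ = d / √(1/n₁ + 1/n₂) = 0.63 / √(1/89 + 1/29) = 2.9464
Critical value for a two-sided test at α = 0.05: z_{α/2} = 1.960.
Power = Φ(δ − 1.960) + Φ(−δ − 1.960) = Φ(0.986) + Φ(-4.906) = 0.8380 + 0.0000 = 0.8380.

Power ≈ 0.838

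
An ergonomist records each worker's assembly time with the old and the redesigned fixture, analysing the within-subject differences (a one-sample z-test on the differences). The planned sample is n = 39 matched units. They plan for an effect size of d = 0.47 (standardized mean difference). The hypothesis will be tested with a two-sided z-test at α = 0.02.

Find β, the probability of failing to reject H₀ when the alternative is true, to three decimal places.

β ≈ 0.271

Noncentrality parameter: δ = d·√n = 0.47 × √39 = 2.9351
Two-sided α = 0.02 → critical value z_{0.01} = 2.326.
Power = Φ(δ − 2.326) + Φ(−δ − 2.326) = Φ(0.609) + Φ(-5.261) = 0.7287 + 0.0000 = 0.7287.
Type II error: β = 1 − power = 1 − 0.7287 = 0.2713.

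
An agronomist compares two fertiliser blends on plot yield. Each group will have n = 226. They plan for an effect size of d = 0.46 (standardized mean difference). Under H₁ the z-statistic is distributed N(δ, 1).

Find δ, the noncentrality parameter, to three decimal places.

δ = d·√(n/2) = 0.46 × √(226/2) = 4.8899

δ ≈ 4.890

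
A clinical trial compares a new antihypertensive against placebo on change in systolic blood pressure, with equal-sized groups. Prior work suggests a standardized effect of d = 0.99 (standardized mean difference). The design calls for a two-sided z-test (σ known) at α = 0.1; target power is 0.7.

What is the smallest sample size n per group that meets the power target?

n = 10 per group

For power 0.7 need Φ(δ − z_{0.05}) = 0.7, so δ = z_{0.05} + z_{0.30} = 1.645 + 0.524 = 2.169.
(For δ > 0 the lower-tail rejection region contributes negligibly to power, so the one-term inversion is standard.)
δ = d·√(n/2) ⇒ n = 2(δ/d)² = 2 × (2.169 / 0.99)² = 9.60.
Round up to the next whole unit.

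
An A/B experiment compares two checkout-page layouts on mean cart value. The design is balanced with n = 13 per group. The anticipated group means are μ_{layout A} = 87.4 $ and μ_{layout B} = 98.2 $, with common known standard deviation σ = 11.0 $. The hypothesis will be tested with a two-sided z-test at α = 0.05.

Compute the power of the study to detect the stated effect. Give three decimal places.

Power ≈ 0.707

Standardized effect: d = |μ_{layout A} − μ_{layout B}| / σ = |87.4 − 98.2| / 11.0 = 0.9818
Noncentrality parameter: δ = d·√(n/2) = 0.9818 × √(13/2) = 2.5032
Critical value for a two-sided test at α = 0.05: z_{α/2} = 1.960.
Power = Φ(δ − 1.960) + Φ(−δ − 1.960) = Φ(0.543) + Φ(-4.463) = 0.7065 + 0.0000 = 0.7065.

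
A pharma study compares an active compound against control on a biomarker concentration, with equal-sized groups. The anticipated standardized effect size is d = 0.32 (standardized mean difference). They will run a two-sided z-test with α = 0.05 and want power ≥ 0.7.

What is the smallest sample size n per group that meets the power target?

For power 0.7 need Φ(δ − z_{0.025}) = 0.7, so δ = z_{0.025} + z_{0.30} = 1.960 + 0.524 = 2.484.
(For δ > 0 the lower-tail rejection region contributes negligibly to power, so the one-term inversion is standard.)
δ = d·√(n/2) ⇒ n = 2(δ/d)² = 2 × (2.484 / 0.32)² = 120.55.
Round up to the next whole unit.

n = 121 per group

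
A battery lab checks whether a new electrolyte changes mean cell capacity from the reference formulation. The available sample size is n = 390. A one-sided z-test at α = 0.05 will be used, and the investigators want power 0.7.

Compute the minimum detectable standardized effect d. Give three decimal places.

Need Φ(δ − 1.645) = 0.7, so δ = 1.645 + 0.524 = 2.169.
δ = d·√n ⇒ d = δ/√n = 2.169/√390 = 0.1098.

d ≈ 0.110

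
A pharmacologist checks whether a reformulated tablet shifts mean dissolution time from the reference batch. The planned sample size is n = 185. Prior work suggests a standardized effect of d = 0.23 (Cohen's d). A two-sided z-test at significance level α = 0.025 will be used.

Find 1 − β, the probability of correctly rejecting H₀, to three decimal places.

Power ≈ 0.812

Noncentrality parameter: δ = d·√n = 0.23 × √185 = 3.1283
Two-sided α = 0.025 → critical value z_{0.0125} = 2.241.
Power = Φ(δ − 2.241) + Φ(−δ − 2.241) = Φ(0.887) + Φ(-5.370) = 0.8124 + 0.0000 = 0.8124.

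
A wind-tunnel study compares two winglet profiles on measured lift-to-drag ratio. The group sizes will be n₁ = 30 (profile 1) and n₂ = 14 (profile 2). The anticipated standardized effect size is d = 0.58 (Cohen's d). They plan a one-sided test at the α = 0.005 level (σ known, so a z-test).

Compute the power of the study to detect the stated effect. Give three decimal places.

Power ≈ 0.217

Noncentrality parameter: δ = d / √(1/n₁ + 1/n₂) = 0.58 / √(1/30 + 1/14) = 1.7920
Critical value for a one-sided test at α = 0.005: z_α = 2.576.
Power = Φ(δ − 2.576) = Φ(-0.784) = 0.2166.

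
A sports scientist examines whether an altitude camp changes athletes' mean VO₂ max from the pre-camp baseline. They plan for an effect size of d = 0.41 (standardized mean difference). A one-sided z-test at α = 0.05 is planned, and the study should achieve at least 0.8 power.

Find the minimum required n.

n = 37

For power 0.8 need Φ(δ − z_{0.05}) = 0.8, so δ = z_{0.05} + z_{0.20} = 1.645 + 0.842 = 2.486.
δ = d·√n ⇒ n = (δ/d)² = (2.486 / 0.41)² = 36.78.
Rounding up, n = 37.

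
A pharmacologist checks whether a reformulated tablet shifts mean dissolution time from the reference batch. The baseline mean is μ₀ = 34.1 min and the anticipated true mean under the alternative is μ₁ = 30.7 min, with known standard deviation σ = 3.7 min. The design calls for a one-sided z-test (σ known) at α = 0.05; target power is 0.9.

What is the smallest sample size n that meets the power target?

n = 11

Standardized effect: d = |μ₁ − μ₀| / σ = |30.7 − 34.1| / 3.7 = 0.9189
Set Φ(δ − 1.645) = 0.9; then δ − 1.645 = Φ⁻¹(0.9) = 1.282, giving δ = 2.926.
δ = d·√n ⇒ n = (δ/d)² = (2.926 / 0.9189)² = 10.14.
Round up to the next whole unit.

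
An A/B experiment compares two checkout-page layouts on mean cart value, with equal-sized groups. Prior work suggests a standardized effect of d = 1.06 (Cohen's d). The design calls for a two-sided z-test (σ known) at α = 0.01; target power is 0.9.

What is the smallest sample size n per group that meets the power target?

n = 27 per group

For power 0.9 need Φ(δ − z_{0.005}) = 0.9, so δ = z_{0.005} + z_{0.10} = 2.576 + 1.282 = 3.857.
(The Φ(−δ − z_{α/2}) term is vanishingly small for δ > 0 and is dropped in the standard sample-size formula.)
δ = d·√(n/2) ⇒ n = 2(δ/d)² = 2 × (3.857 / 1.06)² = 26.49.
Rounding up, n = 27 per group.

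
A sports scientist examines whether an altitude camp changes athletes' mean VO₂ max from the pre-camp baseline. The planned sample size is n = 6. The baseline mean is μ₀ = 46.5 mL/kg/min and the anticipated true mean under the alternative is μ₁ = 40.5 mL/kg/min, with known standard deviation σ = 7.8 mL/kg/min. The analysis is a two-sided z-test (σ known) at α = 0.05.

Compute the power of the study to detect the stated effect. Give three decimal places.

Standardized effect: d = |μ₁ − μ₀| / σ = |40.5 − 46.5| / 7.8 = 0.7692
Noncentrality parameter: δ = d·√n = 0.7692 × √6 = 1.8842
Critical value for a two-sided test at α = 0.05: z_{α/2} = 1.960.
Power = Φ(δ − 1.960) + Φ(−δ − 1.960) = Φ(-0.076) + Φ(-3.844) = 0.4698 + 0.0001 = 0.4699.

Power ≈ 0.470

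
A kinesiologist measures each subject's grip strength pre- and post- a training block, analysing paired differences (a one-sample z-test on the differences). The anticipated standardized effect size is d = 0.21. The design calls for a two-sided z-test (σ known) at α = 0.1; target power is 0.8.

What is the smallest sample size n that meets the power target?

n = 141

For power 0.8 need Φ(δ − z_{0.05}) = 0.8, so δ = z_{0.05} + z_{0.20} = 1.645 + 0.842 = 2.486.
(Ignoring the negligible lower-tail rejection probability gives the usual closed-form inversion.)
δ = d·√n ⇒ n = (δ/d)² = (2.486 / 0.21)² = 140.19.
Round up to the next whole unit.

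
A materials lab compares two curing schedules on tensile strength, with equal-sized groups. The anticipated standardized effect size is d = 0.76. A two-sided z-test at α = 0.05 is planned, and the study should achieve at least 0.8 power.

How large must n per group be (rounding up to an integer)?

For power 0.8 need Φ(δ − z_{0.025}) = 0.8, so δ = z_{0.025} + z_{0.20} = 1.960 + 0.842 = 2.802.
(The Φ(−δ − z_{α/2}) term is vanishingly small for δ > 0 and is dropped in the standard sample-size formula.)
δ = d·√(n/2) ⇒ n = 2(δ/d)² = 2 × (2.802 / 0.76)² = 27.18.
Round up to the next whole unit.

n = 28 per group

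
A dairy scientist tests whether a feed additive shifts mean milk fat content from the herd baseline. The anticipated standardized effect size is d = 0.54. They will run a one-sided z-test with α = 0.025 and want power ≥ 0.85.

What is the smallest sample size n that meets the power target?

n = 31

Set Φ(δ − 1.960) = 0.85; then δ − 1.960 = Φ⁻¹(0.85) = 1.036, giving δ = 2.996.
δ = d·√n ⇒ n = (δ/d)² = (2.996 / 0.54)² = 30.79.
Round up to the next whole unit.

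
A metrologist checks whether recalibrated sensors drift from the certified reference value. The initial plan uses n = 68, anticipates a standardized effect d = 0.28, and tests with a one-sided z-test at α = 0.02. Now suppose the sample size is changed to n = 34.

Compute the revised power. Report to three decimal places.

With n = 34: δ = d·√n = 0.28 × √34 = 1.6327. Critical value z_{0.02} = 2.054.
Revised power = P(Z > 2.054 − δ) = Φ(-0.421) = 0.3368.

Power ≈ 0.337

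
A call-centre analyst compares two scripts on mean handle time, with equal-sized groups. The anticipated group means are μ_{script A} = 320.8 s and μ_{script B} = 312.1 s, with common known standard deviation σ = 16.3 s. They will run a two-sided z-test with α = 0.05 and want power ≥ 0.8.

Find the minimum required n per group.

Standardized effect: d = |μ_{script A} − μ_{script B}| / σ = |320.8 − 312.1| / 16.3 = 0.5337
Set Φ(δ − 1.960) = 0.8; then δ − 1.960 = Φ⁻¹(0.8) = 0.842, giving δ = 2.802.
(The Φ(−δ − z_{α/2}) term is vanishingly small for δ > 0 and is dropped in the standard sample-size formula.)
δ = d·√(n/2) ⇒ n = 2(δ/d)² = 2 × (2.802 / 0.5337)² = 55.10.
Rounding up, n = 56 per group.

n = 56 per group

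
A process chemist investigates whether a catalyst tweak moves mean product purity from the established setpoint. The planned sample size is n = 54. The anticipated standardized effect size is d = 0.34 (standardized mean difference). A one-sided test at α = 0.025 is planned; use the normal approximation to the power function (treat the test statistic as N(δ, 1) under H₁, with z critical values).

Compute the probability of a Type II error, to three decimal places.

Noncentrality parameter: δ = d·√n = 0.34 × √54 = 2.4985
One-sided α = 0.025 → critical value z_{0.025} = 1.960.
Power = P(Z > 1.960 − δ) = Φ(0.539) = 0.7049.
Type II error: β = 1 − power = 1 − 0.7049 = 0.2951.

β ≈ 0.295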